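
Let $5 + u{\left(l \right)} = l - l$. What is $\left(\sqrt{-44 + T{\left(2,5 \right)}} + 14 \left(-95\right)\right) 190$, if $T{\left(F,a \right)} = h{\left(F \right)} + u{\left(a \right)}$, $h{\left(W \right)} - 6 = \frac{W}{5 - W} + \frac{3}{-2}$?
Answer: $-252700 + \frac{95 i \sqrt{1578}}{3} \approx -2.527 \cdot 10^{5} + 1257.9 i$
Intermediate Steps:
$u{\left(l \right)} = -5$ ($u{\left(l \right)} = -5 + \left(l - l\right) = -5 + 0 = -5$)
$h{\left(W \right)} = \frac{9}{2} + \frac{W}{5 - W}$ ($h{\left(W \right)} = 6 + \left(\frac{W}{5 - W} + \frac{3}{-2}\right) = 6 + \left(\frac{W}{5 - W} + 3 \left(- \frac{1}{2}\right)\right) = 6 + \left(\frac{W}{5 - W} - \frac{3}{2}\right) = 6 + \left(- \frac{3}{2} + \frac{W}{5 - W}\right) = \frac{9}{2} + \frac{W}{5 - W}$)
$T{\left(F,a \right)} = -5 + \frac{-45 + 7 F}{2 \left(-5 + F\right)}$ ($T{\left(F,a \right)} = \frac{-45 + 7 F}{2 \left(-5 + F\right)} - 5 = -5 + \frac{-45 + 7 F}{2 \left(-5 + F\right)}$)
$\left(\sqrt{-44 + T{\left(2,5 \right)}} + 14 \left(-95\right)\right) 190 = \left(\sqrt{-44 + \frac{5 - 6}{2 \left(-5 + 2\right)}} + 14 \left(-95\right)\right) 190 = \left(\sqrt{-44 + \frac{5 - 6}{2 \left(-3\right)}} - 1330\right) 190 = \left(\sqrt{-44 + \frac{1}{2} \left(- \frac{1}{3}\right) \left(-1\right)} - 1330\right) 190 = \left(\sqrt{-44 + \frac{1}{6}} - 1330\right) 190 = \left(\sqrt{- \frac{263}{6}} - 1330\right) 190 = \left(\frac{i \sqrt{1578}}{6} - 1330\right) 190 = \left(-1330 + \frac{i \sqrt{1578}}{6}\right) 190 = -252700 + \frac{95 i \sqrt{1578}}{3}$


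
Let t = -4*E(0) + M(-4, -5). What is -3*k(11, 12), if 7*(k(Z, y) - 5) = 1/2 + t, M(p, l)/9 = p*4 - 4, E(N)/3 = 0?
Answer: 867/14 ≈ 61.929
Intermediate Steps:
E(N) = 0 (E(N) = 3*0 = 0)
M(p, l) = -36 + 36*p (M(p, l) = 9*(p*4 - 4) = 9*(4*p - 4) = 9*(-4 + 4*p) = -36 + 36*p)
t = -180 (t = -4*0 + (-36 + 36*(-4)) = 0 + (-36 - 144) = 0 - 180 = -180)
k(Z, y) = -289/14 (k(Z, y) = 5 + (1/2 - 180)/7 = 5 + (1/7)*(-359/2) = 5 - 359/14 = -289/14)
-3*k(11, 12) = -3*(-289/14) = 867/14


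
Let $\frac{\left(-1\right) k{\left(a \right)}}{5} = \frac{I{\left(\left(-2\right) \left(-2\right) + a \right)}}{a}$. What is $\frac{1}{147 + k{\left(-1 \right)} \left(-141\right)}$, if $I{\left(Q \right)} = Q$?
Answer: $- \frac{1}{1968} \approx -0.00050813$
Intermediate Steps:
$k{\left(a \right)} = - \frac{5 \left(4 + a\right)}{a}$ ($k{\left(a \right)} = - 5 \frac{\left(-2\right) \left(-2\right) + a}{a} = - 5 \frac{4 + a}{a} = - \frac{5 \left(4 + a\right)}{a}$)
$\frac{1}{147 + k{\left(-1 \right)} \left(-141\right)} = \frac{1}{147 + \left(-5 - \frac{20}{-1}\right) \left(-141\right)} = \frac{1}{147 + \left(-5 - -20\right) \left(-141\right)} = \frac{1}{147 + \left(-5 + 20\right) \left(-141\right)} = \frac{1}{147 + 15 \left(-141\right)} = \frac{1}{147 - 2115} = \frac{1}{-1968} = - \frac{1}{1968}$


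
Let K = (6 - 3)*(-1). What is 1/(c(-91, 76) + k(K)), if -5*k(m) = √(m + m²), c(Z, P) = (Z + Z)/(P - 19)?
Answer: -129675/404303 + 16245*√6/808606 ≈ -0.27153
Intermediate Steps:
c(Z, P) = 2*Z/(-19 + P) (c(Z, P) = (2*Z)/(-19 + P) = 2*Z/(-19 + P))
K = -3 (K = 3*(-1) = -3)
k(m) = -√(m + m²)/5
1/(c(-91, 76) + k(K)) = 1/(2*(-91)/(-19 + 76) - √6/5) = 1/(2*(-91)/57 - √6/5) = 1/(2*(-91)*(1/57) - √6/5) = 1/(-182/57 - √6/5)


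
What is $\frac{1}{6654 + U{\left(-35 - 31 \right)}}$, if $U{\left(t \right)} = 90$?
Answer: $\frac{1}{6744} \approx 0.00014828$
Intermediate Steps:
$\frac{1}{6654 + U{\left(-35 - 31 \right)}} = \frac{1}{6654 + 90} = \frac{1}{6744}$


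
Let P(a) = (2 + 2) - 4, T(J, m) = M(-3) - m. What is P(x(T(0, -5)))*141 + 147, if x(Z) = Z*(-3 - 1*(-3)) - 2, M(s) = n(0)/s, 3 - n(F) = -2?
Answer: 147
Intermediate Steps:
n(F) = 5 (n(F) = 3 - 1*(-2) = 3 + 2 = 5)
M(s) = 5/s
T(J, m) = -5/3 - m (T(J, m) = 5/(-3) - m = 5*(-⅓) - m = -5/3 - m)
x(Z) = -2 (x(Z) = Z*(-3 + 3) - 2 = Z*0 - 2 = 0 - 2 = -2)
P(a) = 0 (P(a) = 4 - 4 = 0)
P(x(T(0, -5)))*141 + 147 = 0*141 + 147 = 0 + 147 = 147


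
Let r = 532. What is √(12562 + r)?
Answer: √13094 ≈ 114.43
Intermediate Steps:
√(12562 + r) = √(12562 + 532) = √13094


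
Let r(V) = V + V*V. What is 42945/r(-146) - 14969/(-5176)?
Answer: 53917705/10957592 ≈ 4.9206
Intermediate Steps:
r(V) = V + V**2
42945/r(-146) - 14969/(-5176) = 42945/((-146*(1 - 146))) - 14969/(-5176) = 42945/((-146*(-145))) - 14969*(-1/5176) = 42945/21170 + 14969/5176 = 42945*(1/21170) + 14969/5176 = 8589/4234 + 14969/5176 = 53917705/10957592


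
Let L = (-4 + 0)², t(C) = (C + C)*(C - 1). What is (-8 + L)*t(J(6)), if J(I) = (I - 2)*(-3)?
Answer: 2496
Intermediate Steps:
J(I) = 6 - 3*I (J(I) = (-2 + I)*(-3) = 6 - 3*I)
t(C) = 2*C*(-1 + C) (t(C) = (2*C)*(-1 + C) = 2*C*(-1 + C))
L = 16 (L = (-4)² = 16)
(-8 + L)*t(J(6)) = (-8 + 16)*(2*(6 - 3*6)*(-1 + (6 - 3*6))) = 8*(2*(6 - 18)*(-1 + (6 - 18))) = 8*(2*(-12)*(-1 - 12)) = 8*(2*(-12)*(-13)) = 8*312 = 2496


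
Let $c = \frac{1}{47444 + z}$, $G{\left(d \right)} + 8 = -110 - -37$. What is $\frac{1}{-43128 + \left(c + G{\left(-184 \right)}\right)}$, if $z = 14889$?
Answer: $- \frac{62333}{2693346596} \approx -2.3143 \cdot 10^{-5}$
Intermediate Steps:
$G{\left(d \right)} = -81$ ($G{\left(d \right)} = -8 - 73 = -81$)
$c = \frac{1}{62333}$ ($c = \frac{1}{47444 + 14889} = \frac{1}{62333} \approx 1.6043 \cdot 10^{-5}$)
$\frac{1}{-43128 + \left(c + G{\left(-184 \right)}\right)} = \frac{1}{-43128 + \left(\frac{1}{62333} - 81\right)} = \frac{1}{-43128 - \frac{5048972}{62333}} = \frac{1}{- \frac{2693346596}{62333}} = - \frac{62333}{2693346596}$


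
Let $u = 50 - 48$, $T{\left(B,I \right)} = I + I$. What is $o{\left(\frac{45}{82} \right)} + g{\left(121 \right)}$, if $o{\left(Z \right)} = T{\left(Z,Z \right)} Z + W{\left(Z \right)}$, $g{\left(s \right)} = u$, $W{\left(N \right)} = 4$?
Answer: $\frac{22197}{3362} \approx 6.6023$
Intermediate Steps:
$T{\left(B,I \right)} = 2 I$
$u = 2$
$g{\left(s \right)} = 2$
$o{\left(Z \right)} = 4 + 2 Z^{2}$ ($o{\left(Z \right)} = 2 Z Z + 4 = 2 Z^{2} + 4 = 4 + 2 Z^{2}$)
$o{\left(\frac{45}{82} \right)} + g{\left(121 \right)} = \left(4 + 2 \left(\frac{45}{82}\right)^{2}\right) + 2 = \left(4 + 2 \cdot \frac{2025}{6724}\right) + 2 = \left(4 + \frac{2025}{3362}\right) + 2 = \frac{15473}{3362} + 2 = \frac{22197}{3362}$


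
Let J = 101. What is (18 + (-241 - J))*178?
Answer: -57672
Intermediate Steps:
(18 + (-241 - J))*178 = (18 + (-241 - 1*101))*178 = (18 + (-241 - 101))*178 = (18 - 342)*178 = -324*178 = -57672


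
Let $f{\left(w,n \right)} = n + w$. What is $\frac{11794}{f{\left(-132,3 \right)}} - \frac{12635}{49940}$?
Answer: $- \frac{118124455}{1288452} \approx -91.679$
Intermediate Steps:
$\frac{11794}{f{\left(-132,3 \right)}} - \frac{12635}{49940} = \frac{11794}{3 - 132} - \frac{12635}{49940} = \frac{11794}{-129} - \frac{2527}{9988} = 11794 \left(- \frac{1}{129}\right) - \frac{2527}{9988} = - \frac{11794}{129} - \frac{2527}{9988} = - \frac{118124455}{1288452}$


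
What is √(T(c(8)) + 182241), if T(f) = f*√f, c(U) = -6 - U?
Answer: √(182241 - 14*I*√14) ≈ 426.9 - 0.061*I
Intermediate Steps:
T(f) = f^(3/2)
√(T(c(8)) + 182241) = √((-6 - 1*8)^(3/2) + 182241) = √((-6 - 8)^(3/2) + 182241) = √((-14)^(3/2) + 182241) = √(-14*I*√14 + 182241) = √(182241 - 14*I*√14)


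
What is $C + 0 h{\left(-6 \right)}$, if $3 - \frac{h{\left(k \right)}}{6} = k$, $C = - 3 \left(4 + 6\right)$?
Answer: $-30$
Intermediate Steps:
$C = -30$ ($C = \left(-3\right) 10 = -30$)
$h{\left(k \right)} = 18 - 6 k$
$C + 0 h{\left(-6 \right)} = -30 + 0 \left(18 - -36\right) = -30 + 0 \left(18 + 36\right) = -30 + 0 \cdot 54 = -30 + 0 = -30$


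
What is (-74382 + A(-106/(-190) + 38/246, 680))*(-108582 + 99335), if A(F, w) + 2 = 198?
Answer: 685997942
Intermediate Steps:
A(F, w) = 196 (A(F, w) = -2 + 198 = 196)
(-74382 + A(-106/(-190) + 38/246, 680))*(-108582 + 99335) = (-74382 + 196)*(-108582 + 99335) = -74186*(-9247) = 685997942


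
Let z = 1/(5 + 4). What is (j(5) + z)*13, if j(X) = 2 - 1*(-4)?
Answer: 715/9 ≈ 79.444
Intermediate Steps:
j(X) = 6 (j(X) = 2 + 4 = 6)
z = 1/9 ≈ 0.11111
(j(5) + z)*13 = (6 + 1/9)*13 = (55/9)*13 = 715/9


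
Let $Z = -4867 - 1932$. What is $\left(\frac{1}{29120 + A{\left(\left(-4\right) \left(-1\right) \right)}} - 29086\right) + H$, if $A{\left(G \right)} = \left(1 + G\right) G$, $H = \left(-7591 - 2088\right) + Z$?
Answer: $- \frac{1327734959}{29140} \approx -45564.0$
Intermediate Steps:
$Z = -6799$
$H = -16478$ ($H = \left(-7591 - 2088\right) - 6799 = -9679 - 6799 = -16478$)
$A{\left(G \right)} = G \left(1 + G\right)$
$\left(\frac{1}{29120 + A{\left(\left(-4\right) \left(-1\right) \right)}} - 29086\right) + H = \left(\frac{1}{29120 + \left(-4\right) \left(-1\right) \left(1 - -4\right)} - 29086\right) - 16478 = \left(\frac{1}{29120 + 4 \left(1 + 4\right)} - 29086\right) - 16478 = \left(\frac{1}{29120 + 4 \cdot 5} - 29086\right) - 16478 = \left(\frac{1}{29120 + 20} - 29086\right) - 16478 = \left(\frac{1}{29140} - 29086\right) - 16478 = - \frac{847566039}{29140} - 16478 = - \frac{1327734959}{29140}$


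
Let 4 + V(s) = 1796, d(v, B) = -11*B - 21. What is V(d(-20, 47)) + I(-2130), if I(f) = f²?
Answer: 4538692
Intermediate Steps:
d(v, B) = -21 - 11*B
V(s) = 1792 (V(s) = -4 + 1796 = 1792)
V(d(-20, 47)) + I(-2130) = 1792 + (-2130)² = 1792 + 4536900 = 4538692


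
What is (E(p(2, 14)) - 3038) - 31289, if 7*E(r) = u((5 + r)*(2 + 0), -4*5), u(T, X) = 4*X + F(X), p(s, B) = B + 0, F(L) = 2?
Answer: -240367/7 ≈ -34338.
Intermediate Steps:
p(s, B) = B
u(T, X) = 2 + 4*X (u(T, X) = 4*X + 2 = 2 + 4*X)
E(r) = -78/7 (E(r) = (2 + 4*(-4*5))/7 = (2 + 4*(-20))/7 = (2 - 80)/7 = (1/7)*(-78) = -78/7)
(E(p(2, 14)) - 3038) - 31289 = (-78/7 - 3038) - 31289 = -21344/7 - 31289 = -240367/7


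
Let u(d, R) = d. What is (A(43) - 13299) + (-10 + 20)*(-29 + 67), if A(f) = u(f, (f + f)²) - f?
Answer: -12919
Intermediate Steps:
A(f) = 0 (A(f) = f - f = 0)
(A(43) - 13299) + (-10 + 20)*(-29 + 67) = (0 - 13299) + (-10 + 20)*(-29 + 67) = -13299 + 10*38 = -13299 + 380 = -12919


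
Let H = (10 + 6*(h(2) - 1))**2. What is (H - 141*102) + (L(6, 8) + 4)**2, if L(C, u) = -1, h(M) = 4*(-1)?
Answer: -13973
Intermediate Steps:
h(M) = -4
H = 400 (H = (10 + 6*(-4 - 1))**2 = (10 + 6*(-5))**2 = (10 - 30)**2 = (-20)**2 = 400)
(H - 141*102) + (L(6, 8) + 4)**2 = (400 - 141*102) + (-1 + 4)**2 = (400 - 14382) + 3**2 = -13982 + 9 = -13973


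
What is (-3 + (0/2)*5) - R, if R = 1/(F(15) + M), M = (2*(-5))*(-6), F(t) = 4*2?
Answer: -205/68 ≈ -3.0147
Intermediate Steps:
F(t) = 8
M = 60 (M = -10*(-6) = 60)
R = 1/68 (R = 1/(8 + 60) = 1/68 ≈ 0.014706)
(-3 + (0/2)*5) - R = (-3 + (0/2)*5) - 1*1/68 = (-3 + (0*(½))*5) - 1/68 = (-3 + 0*5) - 1/68 = (-3 + 0) - 1/68 = -3 - 1/68 = -205/68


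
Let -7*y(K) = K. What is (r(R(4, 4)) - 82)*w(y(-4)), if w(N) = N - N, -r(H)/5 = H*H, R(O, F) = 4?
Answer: 0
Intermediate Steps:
y(K) = -K/7
r(H) = -5*H² (r(H) = -5*H*H = -5*H²)
w(N) = 0
(r(R(4, 4)) - 82)*w(y(-4)) = (-5*4² - 82)*0 = (-5*16 - 82)*0 = (-80 - 82)*0 = -162*0 = 0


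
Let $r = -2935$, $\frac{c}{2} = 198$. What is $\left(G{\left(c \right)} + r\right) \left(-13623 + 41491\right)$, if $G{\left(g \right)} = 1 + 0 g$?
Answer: $-81764712$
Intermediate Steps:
$c = 396$ ($c = 2 \cdot 198 = 396$)
$G{\left(g \right)} = 1$ ($G{\left(g \right)} = 1 + 0 = 1$)
$\left(G{\left(c \right)} + r\right) \left(-13623 + 41491\right) = \left(1 - 2935\right) \left(-13623 + 41491\right) = \left(-2934\right) 27868 = -81764712$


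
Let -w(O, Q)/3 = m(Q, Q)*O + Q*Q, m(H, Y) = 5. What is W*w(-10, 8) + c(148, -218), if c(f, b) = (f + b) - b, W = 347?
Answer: -14426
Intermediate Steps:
c(f, b) = f (c(f, b) = (b + f) - b = f)
w(O, Q) = -15*O - 3*Q**2 (w(O, Q) = -3*(5*O + Q*Q) = -3*(5*O + Q**2) = -3*(Q**2 + 5*O) = -15*O - 3*Q**2)
W*w(-10, 8) + c(148, -218) = 347*(-15*(-10) - 3*8**2) + 148 = 347*(150 - 3*64) + 148 = 347*(150 - 192) + 148 = 347*(-42) + 148 = -14574 + 148 = -14426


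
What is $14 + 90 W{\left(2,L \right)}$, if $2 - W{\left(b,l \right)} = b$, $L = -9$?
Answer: $14$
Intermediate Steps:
$W{\left(b,l \right)} = 2 - b$
$14 + 90 W{\left(2,L \right)} = 14 + 90 \left(2 - 2\right) = 14 + 90 \cdot 0 = 14 + 0 = 14$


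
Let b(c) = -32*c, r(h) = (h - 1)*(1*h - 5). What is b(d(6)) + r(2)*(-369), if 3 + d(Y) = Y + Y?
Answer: 819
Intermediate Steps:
d(Y) = -3 + 2*Y (d(Y) = -3 + (Y + Y) = -3 + 2*Y)
r(h) = (-1 + h)*(-5 + h) (r(h) = (-1 + h)*(h - 5) = (-1 + h)*(-5 + h))
b(d(6)) + r(2)*(-369) = -32*(-3 + 2*6) + (5 + 2² - 6*2)*(-369) = -32*(-3 + 12) + (5 + 4 - 12)*(-369) = -32*9 - 3*(-369) = -288 + 1107 = 819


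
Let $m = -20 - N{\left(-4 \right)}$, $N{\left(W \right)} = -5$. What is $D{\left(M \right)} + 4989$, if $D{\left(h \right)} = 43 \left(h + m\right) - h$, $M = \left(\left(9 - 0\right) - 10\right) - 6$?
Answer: $4050$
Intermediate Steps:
$m = -15$ ($m = -20 - -5 = -20 + 5 = -15$)
$M = -7$ ($M = \left(\left(9 + 0\right) - 10\right) - 6 = \left(9 - 10\right) - 6 = -1 - 6 = -7$)
$D{\left(h \right)} = -645 + 42 h$ ($D{\left(h \right)} = 43 \left(h - 15\right) - h = 43 \left(-15 + h\right) - h = \left(-645 + 43 h\right) - h = -645 + 42 h$)
$D{\left(M \right)} + 4989 = \left(-645 + 42 \left(-7\right)\right) + 4989 = \left(-645 - 294\right) + 4989 = -939 + 4989 = 4050$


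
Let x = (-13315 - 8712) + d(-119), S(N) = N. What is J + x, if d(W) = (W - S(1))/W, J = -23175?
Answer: -5378918/119 ≈ -45201.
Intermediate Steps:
d(W) = (-1 + W)/W (d(W) = (W - 1*1)/W = (W - 1)/W = (-1 + W)/W)
x = -2621093/119 (x = (-13315 - 8712) + (-1 - 119)/(-119) = -22027 - 1/119*(-120) = -22027 + 120/119 = -2621093/119 ≈ -22026.)
J + x = -23175 - 2621093/119 = -5378918/119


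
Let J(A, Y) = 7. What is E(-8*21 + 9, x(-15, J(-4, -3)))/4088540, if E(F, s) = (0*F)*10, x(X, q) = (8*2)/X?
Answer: 0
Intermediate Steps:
x(X, q) = 16/X
E(F, s) = 0 (E(F, s) = 0*10 = 0)
E(-8*21 + 9, x(-15, J(-4, -3)))/4088540 = 0/4088540 = 0*(1/4088540) = 0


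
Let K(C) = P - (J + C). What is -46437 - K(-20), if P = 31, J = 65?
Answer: -46423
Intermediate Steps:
K(C) = -34 - C (K(C) = 31 - (65 + C) = 31 + (-65 - C) = -34 - C)
-46437 - K(-20) = -46437 - (-34 - 1*(-20)) = -46437 - (-34 + 20) = -46437 - 1*(-14) = -46437 + 14 = -46423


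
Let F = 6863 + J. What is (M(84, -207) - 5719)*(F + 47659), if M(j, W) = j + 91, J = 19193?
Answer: -408675960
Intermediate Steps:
M(j, W) = 91 + j
F = 26056 (F = 6863 + 19193 = 26056)
(M(84, -207) - 5719)*(F + 47659) = ((91 + 84) - 5719)*(26056 + 47659) = (175 - 5719)*73715 = -5544*73715 = -408675960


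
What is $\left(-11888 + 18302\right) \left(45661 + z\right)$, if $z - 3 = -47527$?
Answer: $-11949282$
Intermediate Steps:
$z = -47524$ ($z = 3 - 47527 = -47524$)
$\left(-11888 + 18302\right) \left(45661 + z\right) = \left(-11888 + 18302\right) \left(45661 - 47524\right) = 6414 \left(-1863\right) = -11949282$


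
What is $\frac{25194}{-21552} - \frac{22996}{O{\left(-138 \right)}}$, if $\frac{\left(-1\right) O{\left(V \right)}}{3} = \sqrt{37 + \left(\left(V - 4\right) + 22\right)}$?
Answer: $- \frac{4199}{3592} - \frac{22996 i \sqrt{83}}{249} \approx -1.169 - 841.38 i$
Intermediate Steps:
$O{\left(V \right)} = - 3 \sqrt{55 + V}$ ($O{\left(V \right)} = - 3 \sqrt{37 + \left(\left(V - 4\right) + 22\right)} = - 3 \sqrt{37 + \left(\left(-4 + V\right) + 22\right)} = - 3 \sqrt{37 + \left(18 + V\right)} = - 3 \sqrt{55 + V}$)
$\frac{25194}{-21552} - \frac{22996}{O{\left(-138 \right)}} = \frac{25194}{-21552} - \frac{22996}{\left(-3\right) \sqrt{55 - 138}} = 25194 \left(- \frac{1}{21552}\right) - \frac{22996}{\left(-3\right) \sqrt{-83}} = - \frac{4199}{3592} - \frac{22996}{\left(-3\right) i \sqrt{83}} = - \frac{4199}{3592} - 22996 \frac{i \sqrt{83}}{249} = - \frac{4199}{3592} - \frac{22996 i \sqrt{83}}{249}$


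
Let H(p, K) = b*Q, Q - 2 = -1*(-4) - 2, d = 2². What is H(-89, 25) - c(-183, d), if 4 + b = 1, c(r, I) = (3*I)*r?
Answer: 2184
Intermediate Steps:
d = 4
c(r, I) = 3*I*r
b = -3 (b = -4 + 1 = -3)
Q = 4 (Q = 2 + (-1*(-4) - 2) = 2 + (4 - 2) = 2 + 2 = 4)
H(p, K) = -12 (H(p, K) = -3*4 = -12)
H(-89, 25) - c(-183, d) = -12 - 3*4*(-183) = -12 - 1*(-2196) = -12 + 2196 = 2184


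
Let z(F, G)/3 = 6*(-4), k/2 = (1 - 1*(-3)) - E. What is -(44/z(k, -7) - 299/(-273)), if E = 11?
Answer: -61/126 ≈ -0.48413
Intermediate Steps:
k = -14 (k = 2*((1 - 1*(-3)) - 1*11) = 2*((1 + 3) - 11) = 2*(4 - 11) = 2*(-7) = -14)
z(F, G) = -72 (z(F, G) = 3*(6*(-4)) = 3*(-24) = -72)
-(44/z(k, -7) - 299/(-273)) = -(44/(-72) - 299/(-273)) = -(44*(-1/72) - 299*(-1/273)) = -(-11/18 + 23/21) = -1*61/126 = -61/126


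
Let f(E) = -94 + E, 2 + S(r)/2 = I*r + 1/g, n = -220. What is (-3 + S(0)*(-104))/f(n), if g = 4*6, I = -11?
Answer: -1213/942 ≈ -1.2877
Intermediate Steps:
g = 24
S(r) = -47/12 - 22*r (S(r) = -4 + 2*(-11*r + 1/24) = -4 + 2*(1/24 - 11*r) = -4 + (1/12 - 22*r) = -47/12 - 22*r)
(-3 + S(0)*(-104))/f(n) = (-3 + (-47/12 - 22*0)*(-104))/(-94 - 220) = (-3 + (-47/12 + 0)*(-104))/(-314) = (-3 - 47/12*(-104))*(-1/314) = (-3 + 1222/3)*(-1/314) = (1213/3)*(-1/314) = -1213/942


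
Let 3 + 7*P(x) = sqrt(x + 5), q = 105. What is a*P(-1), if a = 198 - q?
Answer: -93/7 ≈ -13.286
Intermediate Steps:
a = 93 (a = 198 - 1*105 = 198 - 105 = 93)
P(x) = -3/7 + sqrt(5 + x)/7 (P(x) = -3/7 + sqrt(x + 5)/7 = -3/7 + sqrt(5 + x)/7)
a*P(-1) = 93*(-3/7 + sqrt(5 - 1)/7) = 93*(-3/7 + sqrt(4)/7) = 93*(-3/7 + (1/7)*2) = 93*(-3/7 + 2/7) = 93*(-1/7) = -93/7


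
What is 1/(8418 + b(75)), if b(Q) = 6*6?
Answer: 1/8454 ≈ 0.00011829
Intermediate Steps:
b(Q) = 36
1/(8418 + b(75)) = 1/(8418 + 36) = 1/8454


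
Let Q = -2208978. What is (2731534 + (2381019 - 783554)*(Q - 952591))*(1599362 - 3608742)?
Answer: 10148359807296058380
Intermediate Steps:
(2731534 + (2381019 - 783554)*(Q - 952591))*(1599362 - 3608742) = (2731534 + (2381019 - 783554)*(-2208978 - 952591))*(1599362 - 3608742) = (2731534 + 1597465*(-3161569))*(-2009380) = (2731534 - 5050495822585)*(-2009380) = -5050493091051*(-2009380) = 10148359807296058380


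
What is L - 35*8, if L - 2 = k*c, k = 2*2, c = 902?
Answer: 3330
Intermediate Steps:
k = 4
L = 3610 (L = 2 + 4*902 = 2 + 3608 = 3610)
L - 35*8 = 3610 - 35*8 = 3610 - 1*280 = 3610 - 280 = 3330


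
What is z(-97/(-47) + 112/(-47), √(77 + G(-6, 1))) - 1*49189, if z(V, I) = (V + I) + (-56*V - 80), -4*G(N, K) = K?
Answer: -2314818/47 + √307/2 ≈ -49243.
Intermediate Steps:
G(N, K) = -K/4
z(V, I) = -80 + I - 55*V (z(V, I) = (I + V) + (-80 - 56*V) = -80 + I - 55*V)
z(-97/(-47) + 112/(-47), √(77 + G(-6, 1))) - 1*49189 = (-80 + √(77 - ¼*1) - 55*(-97/(-47) + 112/(-47))) - 1*49189 = (-80 + √(77 - ¼) - 55*(-97*(-1/47) + 112*(-1/47))) - 49189 = (-80 + √(307/4) - 55*(97/47 - 112/47)) - 49189 = (-80 + √307/2 - 55*(-15/47)) - 49189 = (-80 + √307/2 + 825/47) - 49189 = (-2935/47 + √307/2) - 49189 = -2314818/47 + √307/2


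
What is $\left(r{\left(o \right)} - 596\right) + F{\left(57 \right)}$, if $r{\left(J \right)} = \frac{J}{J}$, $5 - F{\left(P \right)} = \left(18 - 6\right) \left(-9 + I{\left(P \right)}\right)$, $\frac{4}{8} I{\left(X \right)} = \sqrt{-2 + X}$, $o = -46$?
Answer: $-482 - 24 \sqrt{55} \approx -659.99$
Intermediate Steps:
$I{\left(X \right)} = 2 \sqrt{-2 + X}$
$F{\left(P \right)} = 113 - 24 \sqrt{-2 + P}$ ($F{\left(P \right)} = 5 - \left(18 - 6\right) \left(-9 + 2 \sqrt{-2 + P}\right) = 5 - 12 \left(-9 + 2 \sqrt{-2 + P}\right) = 5 - \left(-108 + 24 \sqrt{-2 + P}\right) = 113 - 24 \sqrt{-2 + P}$)
$r{\left(J \right)} = 1$
$\left(r{\left(o \right)} - 596\right) + F{\left(57 \right)} = \left(1 - 596\right) + \left(113 - 24 \sqrt{-2 + 57}\right) = -595 + \left(113 - 24 \sqrt{55}\right) = -482 - 24 \sqrt{55}$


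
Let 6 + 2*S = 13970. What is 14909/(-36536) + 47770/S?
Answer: 820615041/127547176 ≈ 6.4338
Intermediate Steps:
S = 6982 (S = -3 + (½)*13970 = -3 + 6985 = 6982)
14909/(-36536) + 47770/S = 14909/(-36536) + 47770/6982 = 14909*(-1/36536) + 47770*(1/6982) = -14909/36536 + 23885/3491 = 820615041/127547176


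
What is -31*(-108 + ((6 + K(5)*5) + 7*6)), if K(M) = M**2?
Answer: -2015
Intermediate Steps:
-31*(-108 + ((6 + K(5)*5) + 7*6)) = -31*(-108 + ((6 + 5**2*5) + 7*6)) = -31*(-108 + ((6 + 25*5) + 42)) = -31*(-108 + ((6 + 125) + 42)) = -31*(-108 + (131 + 42)) = -31*(-108 + 173) = -31*65 = -2015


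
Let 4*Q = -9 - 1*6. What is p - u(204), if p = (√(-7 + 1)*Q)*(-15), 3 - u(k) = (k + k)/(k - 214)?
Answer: -219/5 + 225*I*√6/4 ≈ -43.8 + 137.78*I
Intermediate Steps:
Q = -15/4 (Q = (-9 - 1*6)/4 = (-9 - 6)/4 = (¼)*(-15) = -15/4 ≈ -3.7500)
u(k) = 3 - 2*k/(-214 + k) (u(k) = 3 - (k + k)/(k - 214) = 3 - 2*k/(-214 + k))
p = 225*I*√6/4 (p = (√(-7 + 1)*(-15/4))*(-15) = (√(-6)*(-15/4))*(-15) = ((I*√6)*(-15/4))*(-15) = -15*I*√6/4*(-15) = 225*I*√6/4 ≈ 137.78*I)
p - u(204) = 225*I*√6/4 - (-642 + 204)/(-214 + 204) = 225*I*√6/4 - (-438)/(-10) = 225*I*√6/4 - (-1)*(-438)/10 = 225*I*√6/4 - 1*219/5 = 225*I*√6/4 - 219/5 = -219/5 + 225*I*√6/4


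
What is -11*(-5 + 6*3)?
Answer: -143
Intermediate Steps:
-11*(-5 + 6*3) = -11*(-5 + 18) = -11*13 = -143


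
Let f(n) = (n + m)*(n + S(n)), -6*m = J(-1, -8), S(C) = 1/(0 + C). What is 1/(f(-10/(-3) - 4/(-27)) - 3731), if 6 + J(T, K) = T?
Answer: -137052/508940197 ≈ -0.00026929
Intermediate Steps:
S(C) = 1/C
J(T, K) = -6 + T
m = 7/6 (m = -(-6 - 1)/6 = -1/6*(-7) = 7/6 ≈ 1.1667)
f(n) = (7/6 + n)*(n + 1/n) (f(n) = (n + 7/6)*(n + 1/n) = (7/6 + n)*(n + 1/n))
1/(f(-10/(-3) - 4/(-27)) - 3731) = 1/((1 + (-10/(-3) - 4/(-27))**2 + 7*(-10/(-3) - 4/(-27))/6 + 7/(6*(-10/(-3) - 4/(-27)))) - 3731) = 1/((1 + (-10*(-1/3) - 4*(-1/27))**2 + 7*(-10*(-1/3) - 4*(-1/27))/6 + 7/(6*(-10*(-1/3) - 4*(-1/27)))) - 3731) = 1/((1 + (10/3 + 4/27)**2 + 7*(10/3 + 4/27)/6 + 7/(6*(10/3 + 4/27))) - 3731) = 1/((1 + (94/27)**2 + (7/6)*(94/27) + 7/(6*(94/27))) - 3731) = 1/((1 + 8836/729 + 329/81 + (7/6)*(27/94)) - 3731) = 1/((1 + 8836/729 + 329/81 + 63/188) - 3731) = 1/(2400815/137052 - 3731) = 1/(-508940197/137052) = -137052/508940197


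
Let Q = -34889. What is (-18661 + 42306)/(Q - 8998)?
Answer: -23645/43887 ≈ -0.53877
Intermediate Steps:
(-18661 + 42306)/(Q - 8998) = (-18661 + 42306)/(-34889 - 8998) = 23645/(-43887) = 23645*(-1/43887) = -23645/43887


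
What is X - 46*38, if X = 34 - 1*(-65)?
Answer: -1649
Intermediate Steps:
X = 99 (X = 34 + 65 = 99)
X - 46*38 = 99 - 46*38 = 99 - 1748 = -1649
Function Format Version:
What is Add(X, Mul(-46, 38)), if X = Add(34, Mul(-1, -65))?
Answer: -1649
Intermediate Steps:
X = 99 (X = Add(34, 65) = 99)
Add(X, Mul(-46, 38)) = Add(99, Mul(-46, 38)) = Add(99, -1748) = -1649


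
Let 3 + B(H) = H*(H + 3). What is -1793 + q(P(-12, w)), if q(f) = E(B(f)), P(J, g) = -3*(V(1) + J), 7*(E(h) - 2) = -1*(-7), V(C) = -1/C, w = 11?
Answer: -1790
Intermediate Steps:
B(H) = -3 + H*(3 + H) (B(H) = -3 + H*(H + 3) = -3 + H*(3 + H))
E(h) = 3 (E(h) = 2 + (-1*(-7))/7 = 2 + (⅐)*7 = 2 + 1 = 3)
P(J, g) = 3 - 3*J (P(J, g) = -3*(-1/1 + J) = -3*(-1*1 + J) = -3*(-1 + J) = 3 - 3*J)
q(f) = 3
-1793 + q(P(-12, w)) = -1793 + 3 = -1790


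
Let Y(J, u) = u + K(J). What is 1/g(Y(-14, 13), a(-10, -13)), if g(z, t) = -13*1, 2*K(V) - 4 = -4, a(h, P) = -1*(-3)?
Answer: -1/13 ≈ -0.076923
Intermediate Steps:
a(h, P) = 3
K(V) = 0 (K(V) = 2 + (1/2)*(-4) = 2 - 2 = 0)
Y(J, u) = u (Y(J, u) = u + 0 = u)
g(z, t) = -13
1/g(Y(-14, 13), a(-10, -13)) = 1/(-13) = -1/13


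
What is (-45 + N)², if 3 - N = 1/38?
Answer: 2550409/1444 ≈ 1766.2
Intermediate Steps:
N = 113/38 (N = 3 - 1/38 = 113/38 ≈ 2.9737)
(-45 + N)² = (-45 + 113/38)² = (-1597/38)² = 2550409/1444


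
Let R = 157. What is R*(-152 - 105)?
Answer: -40349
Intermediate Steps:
R*(-152 - 105) = 157*(-152 - 105) = 157*(-257) = -40349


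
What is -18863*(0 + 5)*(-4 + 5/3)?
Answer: 660205/3 ≈ 2.2007e+5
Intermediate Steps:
-18863*(0 + 5)*(-4 + 5/3) = -94315*(-4 + 5*(⅓)) = -94315*(-4 + 5/3) = -94315*(-7)/3 = -18863*(-35/3) = 660205/3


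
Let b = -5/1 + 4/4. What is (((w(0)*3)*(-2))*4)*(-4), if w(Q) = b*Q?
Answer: 0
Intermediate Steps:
b = -4 (b = -5*1 + 4*(¼) = -5 + 1 = -4)
w(Q) = -4*Q
(((w(0)*3)*(-2))*4)*(-4) = (((-4*0*3)*(-2))*4)*(-4) = (((0*3)*(-2))*4)*(-4) = ((0*(-2))*4)*(-4) = (0*4)*(-4) = 0*(-4) = 0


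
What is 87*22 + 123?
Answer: 2037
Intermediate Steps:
87*22 + 123 = 1914 + 123 = 2037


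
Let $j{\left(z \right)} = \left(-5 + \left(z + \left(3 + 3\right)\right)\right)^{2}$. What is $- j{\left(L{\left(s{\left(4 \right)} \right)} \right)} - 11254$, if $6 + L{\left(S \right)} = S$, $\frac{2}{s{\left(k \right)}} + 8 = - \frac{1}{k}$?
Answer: $- \frac{12285535}{1089} \approx -11281.0$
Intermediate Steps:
$s{\left(k \right)} = \frac{2}{-8 - \frac{1}{k}}$
$L{\left(S \right)} = -6 + S$
$j{\left(z \right)} = \left(1 + z\right)^{2}$ ($j{\left(z \right)} = \left(-5 + \left(z + 6\right)\right)^{2} = \left(-5 + \left(6 + z\right)\right)^{2} = \left(1 + z\right)^{2}$)
$- j{\left(L{\left(s{\left(4 \right)} \right)} \right)} - 11254 = - \left(1 - \left(6 + \frac{8}{1 + 8 \cdot 4}\right)\right)^{2} - 11254 = - \left(1 - \left(6 + \frac{8}{1 + 32}\right)\right)^{2} - 11254 = - \left(1 - \left(6 + \frac{8}{33}\right)\right)^{2} - 11254 = - \left(1 - \left(6 + 8 \cdot \frac{1}{33}\right)\right)^{2} - 11254 = - \left(1 - \frac{206}{33}\right)^{2} - 11254 = - \left(- \frac{173}{33}\right)^{2} - 11254 = \left(-1\right) \frac{29929}{1089} - 11254 = - \frac{29929}{1089} - 11254 = - \frac{12285535}{1089}$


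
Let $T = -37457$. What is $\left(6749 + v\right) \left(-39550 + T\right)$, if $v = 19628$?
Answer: $-2031213639$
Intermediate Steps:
$\left(6749 + v\right) \left(-39550 + T\right) = \left(6749 + 19628\right) \left(-39550 - 37457\right) = 26377 \left(-77007\right) = -2031213639$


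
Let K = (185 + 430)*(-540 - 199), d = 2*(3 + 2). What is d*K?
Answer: -4544850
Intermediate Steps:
d = 10 (d = 2*5 = 10)
K = -454485 (K = 615*(-739) = -454485)
d*K = 10*(-454485) = -4544850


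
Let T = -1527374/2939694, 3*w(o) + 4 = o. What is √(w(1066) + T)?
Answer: √763676868960897/1469847 ≈ 18.801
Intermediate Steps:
w(o) = -4/3 + o/3
T = -763687/1469847 (T = -1527374*1/2939694 = -763687/1469847 ≈ -0.51957)
√(w(1066) + T) = √((-4/3 + (⅓)*1066) - 763687/1469847) = √((-4/3 + 1066/3) - 763687/1469847) = √(354 - 763687/1469847) = √(519562151/1469847) = √763676868960897/1469847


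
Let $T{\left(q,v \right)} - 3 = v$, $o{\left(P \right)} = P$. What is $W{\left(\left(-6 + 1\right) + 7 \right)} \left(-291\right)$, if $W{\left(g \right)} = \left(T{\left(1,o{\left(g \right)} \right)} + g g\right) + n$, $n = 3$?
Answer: $-3492$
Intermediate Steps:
$T{\left(q,v \right)} = 3 + v$
$W{\left(g \right)} = 6 + g + g^{2}$ ($W{\left(g \right)} = \left(\left(3 + g\right) + g g\right) + 3 = \left(\left(3 + g\right) + g^{2}\right) + 3 = \left(3 + g + g^{2}\right) + 3 = 6 + g + g^{2}$)
$W{\left(\left(-6 + 1\right) + 7 \right)} \left(-291\right) = \left(6 + \left(\left(-6 + 1\right) + 7\right) + \left(\left(-6 + 1\right) + 7\right)^{2}\right) \left(-291\right) = \left(6 + \left(-5 + 7\right) + \left(-5 + 7\right)^{2}\right) \left(-291\right) = \left(6 + 2 + 2^{2}\right) \left(-291\right) = \left(6 + 2 + 4\right) \left(-291\right) = 12 \left(-291\right) = -3492$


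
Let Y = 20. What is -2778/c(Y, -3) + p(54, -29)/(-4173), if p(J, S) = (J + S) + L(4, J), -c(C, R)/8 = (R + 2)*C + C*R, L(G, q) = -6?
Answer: -5802377/1335360 ≈ -4.3452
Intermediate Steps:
c(C, R) = -8*C*R - 8*C*(2 + R) (c(C, R) = -8*((R + 2)*C + C*R) = -8*((2 + R)*C + C*R) = -8*(C*(2 + R) + C*R) = -8*(C*R + C*(2 + R)) = -8*C*R - 8*C*(2 + R))
p(J, S) = -6 + J + S (p(J, S) = (J + S) - 6 = -6 + J + S)
-2778/c(Y, -3) + p(54, -29)/(-4173) = -2778*(-1/(320*(1 - 3))) + (-6 + 54 - 29)/(-4173) = -2778/((-16*20*(-2))) + 19*(-1/4173) = -2778/640 - 19/4173 = -2778*1/640 - 19/4173 = -1389/320 - 19/4173 = -5802377/1335360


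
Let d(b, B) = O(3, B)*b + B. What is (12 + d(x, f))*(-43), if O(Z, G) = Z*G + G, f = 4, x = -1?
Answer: 0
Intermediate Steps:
O(Z, G) = G + G*Z (O(Z, G) = G*Z + G = G + G*Z)
d(b, B) = B + 4*B*b (d(b, B) = (B*(1 + 3))*b + B = (B*4)*b + B = (4*B)*b + B = 4*B*b + B = B + 4*B*b)
(12 + d(x, f))*(-43) = (12 + 4*(1 + 4*(-1)))*(-43) = (12 + 4*(1 - 4))*(-43) = (12 + 4*(-3))*(-43) = (12 - 12)*(-43) = 0*(-43) = 0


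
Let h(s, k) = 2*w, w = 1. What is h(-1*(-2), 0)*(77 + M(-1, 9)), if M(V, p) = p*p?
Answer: 316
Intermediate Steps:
h(s, k) = 2 (h(s, k) = 2*1 = 2)
M(V, p) = p**2
h(-1*(-2), 0)*(77 + M(-1, 9)) = 2*(77 + 9**2) = 2*(77 + 81) = 2*158 = 316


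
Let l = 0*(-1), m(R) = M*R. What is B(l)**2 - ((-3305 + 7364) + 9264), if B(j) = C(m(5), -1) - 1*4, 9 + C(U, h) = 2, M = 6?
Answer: -13202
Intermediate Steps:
m(R) = 6*R
l = 0
C(U, h) = -7 (C(U, h) = -9 + 2 = -7)
B(j) = -11 (B(j) = -7 - 1*4 = -7 - 4 = -11)
B(l)**2 - ((-3305 + 7364) + 9264) = (-11)**2 - ((-3305 + 7364) + 9264) = 121 - (4059 + 9264) = 121 - 1*13323 = 121 - 13323 = -13202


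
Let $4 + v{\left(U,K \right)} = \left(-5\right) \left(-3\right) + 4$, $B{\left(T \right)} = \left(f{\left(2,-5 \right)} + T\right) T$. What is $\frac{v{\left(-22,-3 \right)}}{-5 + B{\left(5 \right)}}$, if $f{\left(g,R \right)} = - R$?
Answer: $\frac{1}{3} \approx 0.33333$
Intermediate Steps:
$B{\left(T \right)} = T \left(5 + T\right)$ ($B{\left(T \right)} = \left(\left(-1\right) \left(-5\right) + T\right) T = \left(5 + T\right) T = T \left(5 + T\right)$)
$v{\left(U,K \right)} = 15$ ($v{\left(U,K \right)} = -4 + \left(\left(-5\right) \left(-3\right) + 4\right) = -4 + \left(15 + 4\right) = -4 + 19 = 15$)
$\frac{v{\left(-22,-3 \right)}}{-5 + B{\left(5 \right)}} = \frac{15}{-5 + 5 \left(5 + 5\right)} = \frac{15}{-5 + 5 \cdot 10} = \frac{15}{-5 + 50} = \frac{15}{45} = 15 \cdot \frac{1}{45} = \frac{1}{3}$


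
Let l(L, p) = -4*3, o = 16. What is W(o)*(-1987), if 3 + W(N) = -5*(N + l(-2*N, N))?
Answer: 45701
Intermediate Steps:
l(L, p) = -12
W(N) = 57 - 5*N (W(N) = -3 - 5*(N - 12) = -3 - 5*(-12 + N) = -3 + (60 - 5*N) = 57 - 5*N)
W(o)*(-1987) = (57 - 5*16)*(-1987) = (57 - 80)*(-1987) = -23*(-1987) = 45701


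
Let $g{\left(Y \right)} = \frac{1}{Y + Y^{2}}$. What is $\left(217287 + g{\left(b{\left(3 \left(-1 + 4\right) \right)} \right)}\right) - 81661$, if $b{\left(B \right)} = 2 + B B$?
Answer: $\frac{945584473}{6972} \approx 1.3563 \cdot 10^{5}$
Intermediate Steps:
$b{\left(B \right)} = 2 + B^{2}$
$\left(217287 + g{\left(b{\left(3 \left(-1 + 4\right) \right)} \right)}\right) - 81661 = \left(217287 + \frac{1}{\left(2 + \left(3 \left(-1 + 4\right)\right)^{2}\right) \left(1 + \left(2 + \left(3 \left(-1 + 4\right)\right)^{2}\right)\right)}\right) - 81661 = \left(217287 + \frac{1}{\left(2 + \left(3 \cdot 3\right)^{2}\right) \left(1 + \left(2 + \left(3 \cdot 3\right)^{2}\right)\right)}\right) - 81661 = \left(217287 + \frac{1}{\left(2 + 9^{2}\right) \left(1 + \left(2 + 9^{2}\right)\right)}\right) - 81661 = \left(217287 + \frac{1}{\left(2 + 81\right) \left(1 + \left(2 + 81\right)\right)}\right) - 81661 = \left(217287 + \frac{1}{83 \left(1 + 83\right)}\right) - 81661 = \left(217287 + \frac{1}{83 \cdot 84}\right) - 81661 = \left(217287 + \frac{1}{83} \cdot \frac{1}{84}\right) - 81661 = \left(217287 + \frac{1}{6972}\right) - 81661 = \frac{1514924965}{6972} - 81661 = \frac{945584473}{6972}$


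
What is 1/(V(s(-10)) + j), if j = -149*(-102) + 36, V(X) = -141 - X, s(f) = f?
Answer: 1/15103 ≈ 6.6212e-5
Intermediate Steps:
j = 15234 (j = 15198 + 36 = 15234)
1/(V(s(-10)) + j) = 1/((-141 - 1*(-10)) + 15234) = 1/((-141 + 10) + 15234) = 1/(-131 + 15234) = 1/15103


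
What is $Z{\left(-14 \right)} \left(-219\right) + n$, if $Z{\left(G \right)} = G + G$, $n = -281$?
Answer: $5851$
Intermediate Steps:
$Z{\left(G \right)} = 2 G$
$Z{\left(-14 \right)} \left(-219\right) + n = 2 \left(-14\right) \left(-219\right) - 281 = \left(-28\right) \left(-219\right) - 281 = 6132 - 281 = 5851$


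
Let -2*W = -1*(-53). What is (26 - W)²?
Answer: 11025/4 ≈ 2756.3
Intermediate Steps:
W = -53/2 (W = -(-1)*(-53)/2 = -½*53 = -53/2 ≈ -26.500)
(26 - W)² = (26 - 1*(-53/2))² = (26 + 53/2)² = (105/2)² = 11025/4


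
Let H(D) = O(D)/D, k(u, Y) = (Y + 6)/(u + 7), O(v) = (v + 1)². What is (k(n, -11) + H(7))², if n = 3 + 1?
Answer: 447561/5929 ≈ 75.487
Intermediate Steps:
O(v) = (1 + v)²
n = 4
k(u, Y) = (6 + Y)/(7 + u)
H(D) = (1 + D)²/D
(k(n, -11) + H(7))² = ((6 - 11)/(7 + 4) + (1 + 7)²/7)² = (-5/11 + (⅐)*8²)² = ((1/11)*(-5) + (⅐)*64)² = (-5/11 + 64/7)² = (669/77)² = 447561/5929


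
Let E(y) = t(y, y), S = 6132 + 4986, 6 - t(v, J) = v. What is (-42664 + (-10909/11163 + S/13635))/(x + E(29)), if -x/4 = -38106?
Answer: -721533958589/2577397329945 ≈ -0.27995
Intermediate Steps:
x = 152424 (x = -4*(-38106) = 152424)
t(v, J) = 6 - v
S = 11118
E(y) = 6 - y
(-42664 + (-10909/11163 + S/13635))/(x + E(29)) = (-42664 + (-10909/11163 + 11118/13635))/(152424 + (6 - 1*29)) = (-42664 + (-10909*1/11163 + 11118*(1/13635)))/(152424 + (6 - 29)) = (-42664 + (-10909/11163 + 3706/4545))/(152424 - 23) = (-42664 - 2737109/16911945)/152401 = -721533958589/16911945*1/152401 = -721533958589/2577397329945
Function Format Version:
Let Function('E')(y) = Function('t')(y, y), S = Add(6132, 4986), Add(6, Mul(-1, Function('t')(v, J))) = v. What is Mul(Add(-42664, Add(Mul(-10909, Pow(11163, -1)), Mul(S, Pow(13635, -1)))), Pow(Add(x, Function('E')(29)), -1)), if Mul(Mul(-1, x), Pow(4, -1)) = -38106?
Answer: Rational(-721533958589, 2577397329945) ≈ -0.27995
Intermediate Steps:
x = 152424 (x = Mul(-4, -38106) = 152424)
Function('t')(v, J) = Add(6, Mul(-1, v))
S = 11118
Function('E')(y) = Add(6, Mul(-1, y))
Mul(Add(-42664, Add(Mul(-10909, Pow(11163, -1)), Mul(S, Pow(13635, -1)))), Pow(Add(x, Function('E')(29)), -1)) = Mul(Add(-42664, Add(Mul(-10909, Pow(11163, -1)), Mul(11118, Pow(13635, -1)))), Pow(Add(152424, Add(6, Mul(-1, 29))), -1)) = Mul(Add(-42664, Add(Mul(-10909, Rational(1, 11163)), Mul(11118, Rational(1, 13635)))), Pow(Add(152424, Add(6, -29)), -1)) = Mul(Add(-42664, Add(Rational(-10909, 11163), Rational(3706, 4545))), Pow(Add(152424, -23), -1)) = Mul(Add(-42664, Rational(-2737109, 16911945)), Pow(152401, -1)) = Mul(Rational(-721533958589, 16911945), Rational(1, 152401)) = Rational(-721533958589, 2577397329945)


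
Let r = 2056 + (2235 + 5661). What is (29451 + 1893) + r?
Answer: 41296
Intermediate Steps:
r = 9952 (r = 2056 + 7896 = 9952)
(29451 + 1893) + r = (29451 + 1893) + 9952 = 31344 + 9952 = 41296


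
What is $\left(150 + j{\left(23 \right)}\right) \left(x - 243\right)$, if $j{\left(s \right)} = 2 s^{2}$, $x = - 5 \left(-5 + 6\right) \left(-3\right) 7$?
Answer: $-166704$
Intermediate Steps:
$x = 105$ ($x = \left(-5\right) 1 \left(-3\right) 7 = \left(-5\right) \left(-3\right) 7 = 15 \cdot 7 = 105$)
$\left(150 + j{\left(23 \right)}\right) \left(x - 243\right) = \left(150 + 2 \cdot 23^{2}\right) \left(105 - 243\right) = \left(150 + 2 \cdot 529\right) \left(-138\right) = \left(150 + 1058\right) \left(-138\right) = 1208 \left(-138\right) = -166704$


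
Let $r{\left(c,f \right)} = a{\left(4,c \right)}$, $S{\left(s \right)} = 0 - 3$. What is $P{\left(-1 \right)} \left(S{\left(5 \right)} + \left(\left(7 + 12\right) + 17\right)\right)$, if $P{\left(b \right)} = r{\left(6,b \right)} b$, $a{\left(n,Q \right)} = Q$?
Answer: $-198$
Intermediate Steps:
$S{\left(s \right)} = -3$ ($S{\left(s \right)} = 0 - 3 = -3$)
$r{\left(c,f \right)} = c$
$P{\left(b \right)} = 6 b$
$P{\left(-1 \right)} \left(S{\left(5 \right)} + \left(\left(7 + 12\right) + 17\right)\right) = 6 \left(-1\right) \left(-3 + \left(\left(7 + 12\right) + 17\right)\right) = - 6 \left(-3 + \left(19 + 17\right)\right) = - 6 \left(-3 + 36\right) = \left(-6\right) 33 = -198$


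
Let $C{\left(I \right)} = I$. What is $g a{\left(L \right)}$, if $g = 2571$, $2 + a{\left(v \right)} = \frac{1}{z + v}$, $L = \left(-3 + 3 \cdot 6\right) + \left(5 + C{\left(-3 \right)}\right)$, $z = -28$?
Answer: $- \frac{59133}{11} \approx -5375.7$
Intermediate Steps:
$L = 17$ ($L = \left(-3 + 3 \cdot 6\right) + \left(5 - 3\right) = \left(-3 + 18\right) + 2 = 15 + 2 = 17$)
$a{\left(v \right)} = -2 + \frac{1}{-28 + v}$
$g a{\left(L \right)} = 2571 \frac{57 - 34}{-28 + 17} = 2571 \frac{57 - 34}{-11} = 2571 \left(\left(- \frac{1}{11}\right) 23\right) = 2571 \left(- \frac{23}{11}\right) = - \frac{59133}{11}$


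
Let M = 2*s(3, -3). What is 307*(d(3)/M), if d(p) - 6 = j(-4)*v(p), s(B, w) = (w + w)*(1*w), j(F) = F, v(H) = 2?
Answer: -307/18 ≈ -17.056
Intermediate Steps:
s(B, w) = 2*w**2 (s(B, w) = (2*w)*w = 2*w**2)
d(p) = -2 (d(p) = 6 - 4*2 = 6 - 8 = -2)
M = 36 (M = 2*(2*(-3)**2) = 2*(2*9) = 2*18 = 36)
307*(d(3)/M) = 307*(-2/36) = 307*(-2*1/36) = 307*(-1/18) = -307/18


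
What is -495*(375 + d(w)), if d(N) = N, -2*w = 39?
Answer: -351945/2 ≈ -1.7597e+5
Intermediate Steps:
w = -39/2 (w = -½*39 = -39/2 ≈ -19.500)
-495*(375 + d(w)) = -495*(375 - 39/2) = -495*711/2 = -351945/2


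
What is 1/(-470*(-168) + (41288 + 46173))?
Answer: 1/166421 ≈ 6.0089e-6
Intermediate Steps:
1/(-470*(-168) + (41288 + 46173)) = 1/(78960 + 87461) = 1/166421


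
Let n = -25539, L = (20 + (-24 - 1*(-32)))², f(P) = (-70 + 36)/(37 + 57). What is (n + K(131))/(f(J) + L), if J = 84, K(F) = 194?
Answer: -1191215/36831 ≈ -32.343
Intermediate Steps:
f(P) = -17/47 (f(P) = -34/94 = -34*1/94 = -17/47)
L = 784 (L = (20 + (-24 + 32))² = (20 + 8)² = 28² = 784)
(n + K(131))/(f(J) + L) = (-25539 + 194)/(-17/47 + 784) = -25345/36831/47 = -25345*47/36831 = -1191215/36831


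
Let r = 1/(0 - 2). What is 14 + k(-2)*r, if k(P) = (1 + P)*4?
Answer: 16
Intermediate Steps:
k(P) = 4 + 4*P
r = -½ (r = 1/(-2) = -½ ≈ -0.50000)
14 + k(-2)*r = 14 + (4 + 4*(-2))*(-½) = 14 + (4 - 8)*(-½) = 14 - 4*(-½) = 14 + 2 = 16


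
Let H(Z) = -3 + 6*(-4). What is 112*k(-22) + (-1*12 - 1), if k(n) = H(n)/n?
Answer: 1369/11 ≈ 124.45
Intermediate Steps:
H(Z) = -27 (H(Z) = -3 - 24 = -27)
k(n) = -27/n
112*k(-22) + (-1*12 - 1) = 112*(-27/(-22)) + (-1*12 - 1) = 112*(-27*(-1/22)) + (-12 - 1) = 112*(27/22) - 13 = 1512/11 - 13 = 1369/11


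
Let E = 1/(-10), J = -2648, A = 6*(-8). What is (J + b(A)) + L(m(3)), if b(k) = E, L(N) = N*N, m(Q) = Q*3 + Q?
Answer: -25041/10 ≈ -2504.1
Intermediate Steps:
A = -48
m(Q) = 4*Q (m(Q) = 3*Q + Q = 4*Q)
L(N) = N²
E = -⅒ ≈ -0.10000
b(k) = -⅒
(J + b(A)) + L(m(3)) = (-2648 - ⅒) + (4*3)² = -26481/10 + 12² = -26481/10 + 144 = -25041/10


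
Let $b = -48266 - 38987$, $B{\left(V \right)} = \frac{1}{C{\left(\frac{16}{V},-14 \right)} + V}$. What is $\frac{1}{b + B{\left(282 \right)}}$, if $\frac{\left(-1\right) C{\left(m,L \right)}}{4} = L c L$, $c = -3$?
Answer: $- \frac{2634}{229824401} \approx -1.1461 \cdot 10^{-5}$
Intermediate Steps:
$C{\left(m,L \right)} = 12 L^{2}$ ($C{\left(m,L \right)} = - 4 L \left(-3\right) L = - 4 - 3 L L = - 4 \left(- 3 L^{2}\right) = 12 L^{2}$)
$B{\left(V \right)} = \frac{1}{2352 + V}$ ($B{\left(V \right)} = \frac{1}{12 \left(-14\right)^{2} + V} = \frac{1}{12 \cdot 196 + V} = \frac{1}{2352 + V}$)
$b = -87253$
$\frac{1}{b + B{\left(282 \right)}} = \frac{1}{-87253 + \frac{1}{2352 + 282}} = \frac{1}{-87253 + \frac{1}{2634}} = \frac{1}{- \frac{229824401}{2634}} = - \frac{2634}{229824401}$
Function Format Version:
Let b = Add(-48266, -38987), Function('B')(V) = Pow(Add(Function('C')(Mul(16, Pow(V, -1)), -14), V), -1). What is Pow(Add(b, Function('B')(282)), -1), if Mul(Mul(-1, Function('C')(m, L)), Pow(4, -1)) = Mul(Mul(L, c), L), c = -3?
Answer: Rational(-2634, 229824401) ≈ -1.1461e-5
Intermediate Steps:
Function('C')(m, L) = Mul(12, Pow(L, 2)) (Function('C')(m, L) = Mul(-4, Mul(Mul(L, -3), L)) = Mul(-4, Mul(Mul(-3, L), L)) = Mul(-4, Mul(-3, Pow(L, 2))) = Mul(12, Pow(L, 2)))
Function('B')(V) = Pow(Add(2352, V), -1) (Function('B')(V) = Pow(Add(Mul(12, Pow(-14, 2)), V), -1) = Pow(Add(Mul(12, 196), V), -1) = Pow(Add(2352, V), -1))
b = -87253
Pow(Add(b, Function('B')(282)), -1) = Pow(Add(-87253, Pow(Add(2352, 282), -1)), -1) = Pow(Add(-87253, Pow(2634, -1)), -1) = Pow(Add(-87253, Rational(1, 2634)), -1) = Pow(Rational(-229824401, 2634), -1) = Rational(-2634, 229824401)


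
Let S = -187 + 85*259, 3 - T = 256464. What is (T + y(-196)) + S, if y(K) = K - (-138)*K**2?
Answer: 5066579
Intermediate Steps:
T = -256461 (T = 3 - 1*256464 = 3 - 256464 = -256461)
y(K) = K + 138*K**2
S = 21828 (S = -187 + 22015 = 21828)
(T + y(-196)) + S = (-256461 - 196*(1 + 138*(-196))) + 21828 = (-256461 - 196*(1 - 27048)) + 21828 = (-256461 - 196*(-27047)) + 21828 = (-256461 + 5301212) + 21828 = 5044751 + 21828 = 5066579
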